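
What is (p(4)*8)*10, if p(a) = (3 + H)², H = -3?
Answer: 0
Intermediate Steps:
p(a) = 0 (p(a) = (3 - 3)² = 0² = 0)
(p(4)*8)*10 = (0*8)*10 = 0*10 = 0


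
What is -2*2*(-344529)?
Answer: 1378116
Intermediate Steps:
-2*2*(-344529) = -4*(-344529) = 1378116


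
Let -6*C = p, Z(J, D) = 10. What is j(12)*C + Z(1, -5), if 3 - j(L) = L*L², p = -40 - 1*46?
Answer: -24715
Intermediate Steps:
p = -86 (p = -40 - 46 = -86)
C = 43/3 (C = -⅙*(-86) = 43/3 ≈ 14.333)
j(L) = 3 - L³ (j(L) = 3 - L*L² = 3 - L³)
j(12)*C + Z(1, -5) = (3 - 1*12³)*(43/3) + 10 = (3 - 1*1728)*(43/3) + 10 = (3 - 1728)*(43/3) + 10 = -1725*43/3 + 10 = -24725 + 10 = -24715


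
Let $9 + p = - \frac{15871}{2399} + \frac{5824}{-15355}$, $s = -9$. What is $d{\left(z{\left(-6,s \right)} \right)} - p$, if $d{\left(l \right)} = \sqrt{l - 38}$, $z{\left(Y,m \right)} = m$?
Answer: $\frac{589200786}{36836645} + i \sqrt{47} \approx 15.995 + 6.8557 i$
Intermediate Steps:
$p = - \frac{589200786}{36836645}$ ($p = -9 + \left(- \frac{15871}{2399} + \frac{5824}{-15355}\right) = -9 + \left(\left(-15871\right) \frac{1}{2399} + 5824 \left(- \frac{1}{15355}\right)\right) = -9 - \frac{257670981}{36836645} = - \frac{589200786}{36836645} \approx -15.995$)
$d{\left(l \right)} = \sqrt{-38 + l}$
$d{\left(z{\left(-6,s \right)} \right)} - p = \sqrt{-38 - 9} - - \frac{589200786}{36836645} = \sqrt{-47} + \frac{589200786}{36836645} = i \sqrt{47} + \frac{589200786}{36836645} = \frac{589200786}{36836645} + i \sqrt{47}$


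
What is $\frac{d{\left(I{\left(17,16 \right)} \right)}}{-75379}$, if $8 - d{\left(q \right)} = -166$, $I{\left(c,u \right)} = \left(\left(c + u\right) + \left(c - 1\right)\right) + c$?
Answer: $- \frac{174}{75379} \approx -0.0023083$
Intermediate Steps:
$I{\left(c,u \right)} = -1 + u + 3 c$ ($I{\left(c,u \right)} = \left(\left(c + u\right) + \left(-1 + c\right)\right) + c = \left(-1 + u + 2 c\right) + c = -1 + u + 3 c$)
$d{\left(q \right)} = 174$ ($d{\left(q \right)} = 8 - -166 = 8 + 166 = 174$)
$\frac{d{\left(I{\left(17,16 \right)} \right)}}{-75379} = \frac{174}{-75379} = 174 \left(- \frac{1}{75379}\right) = - \frac{174}{75379}$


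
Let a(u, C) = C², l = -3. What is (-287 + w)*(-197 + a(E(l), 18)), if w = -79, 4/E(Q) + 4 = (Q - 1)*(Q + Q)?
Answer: -46482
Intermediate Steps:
E(Q) = 4/(-4 + 2*Q*(-1 + Q)) (E(Q) = 4/(-4 + (Q - 1)*(Q + Q)) = 4/(-4 + (-1 + Q)*(2*Q)) = 4/(-4 + 2*Q*(-1 + Q)))
(-287 + w)*(-197 + a(E(l), 18)) = (-287 - 79)*(-197 + 18²) = -366*(-197 + 324) = -366*127 = -46482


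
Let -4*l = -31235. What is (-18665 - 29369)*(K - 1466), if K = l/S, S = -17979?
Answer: 2532835005547/35958 ≈ 7.0439e+7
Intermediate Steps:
l = 31235/4 (l = -¼*(-31235) = 31235/4 ≈ 7808.8)
K = -31235/71916 (K = (31235/4)/(-17979) = (31235/4)*(-1/17979) = -31235/71916 ≈ -0.43433)
(-18665 - 29369)*(K - 1466) = (-18665 - 29369)*(-31235/71916 - 1466) = -48034*(-105460091/71916) = 2532835005547/35958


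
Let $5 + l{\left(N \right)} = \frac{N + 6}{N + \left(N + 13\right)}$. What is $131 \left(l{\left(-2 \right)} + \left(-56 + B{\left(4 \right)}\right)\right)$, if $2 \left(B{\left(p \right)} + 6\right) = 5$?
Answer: $- \frac{151043}{18} \approx -8391.3$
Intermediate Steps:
$B{\left(p \right)} = - \frac{7}{2}$ ($B{\left(p \right)} = -6 + \frac{1}{2} \cdot 5 = -6 + \frac{5}{2} = - \frac{7}{2}$)
$l{\left(N \right)} = -5 + \frac{6 + N}{13 + 2 N}$ ($l{\left(N \right)} = -5 + \frac{N + 6}{N + \left(N + 13\right)} = -5 + \frac{6 + N}{N + \left(13 + N\right)} = -5 + \frac{6 + N}{13 + 2 N}$)
$131 \left(l{\left(-2 \right)} + \left(-56 + B{\left(4 \right)}\right)\right) = 131 \left(\frac{-59 - -18}{13 + 2 \left(-2\right)} - \frac{119}{2}\right) = 131 \left(\frac{-59 + 18}{13 - 4} - \frac{119}{2}\right) = 131 \left(\frac{1}{9} \left(-41\right) - \frac{119}{2}\right) = 131 \left(- \frac{41}{9} - \frac{119}{2}\right) = 131 \left(- \frac{1153}{18}\right) = - \frac{151043}{18}$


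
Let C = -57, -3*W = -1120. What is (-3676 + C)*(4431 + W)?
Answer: -53803729/3 ≈ -1.7935e+7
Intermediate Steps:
W = 1120/3 (W = -1/3*(-1120) = 1120/3 ≈ 373.33)
(-3676 + C)*(4431 + W) = (-3676 - 57)*(4431 + 1120/3) = -3733*14413/3 = -53803729/3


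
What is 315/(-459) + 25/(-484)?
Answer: -18215/24684 ≈ -0.73793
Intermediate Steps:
315/(-459) + 25/(-484) = 315*(-1/459) + 25*(-1/484) = -35/51 - 25/484 = -18215/24684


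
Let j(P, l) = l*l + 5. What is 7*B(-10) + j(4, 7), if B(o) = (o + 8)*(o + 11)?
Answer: 40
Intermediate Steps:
B(o) = (8 + o)*(11 + o)
j(P, l) = 5 + l² (j(P, l) = l² + 5 = 5 + l²)
7*B(-10) + j(4, 7) = 7*(88 + (-10)² + 19*(-10)) + (5 + 7²) = 7*(88 + 100 - 190) + (5 + 49) = 7*(-2) + 54 = -14 + 54 = 40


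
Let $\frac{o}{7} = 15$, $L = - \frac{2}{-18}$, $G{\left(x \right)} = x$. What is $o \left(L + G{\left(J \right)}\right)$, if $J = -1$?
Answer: $- \frac{280}{3} \approx -93.333$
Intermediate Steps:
$L = \frac{1}{9}$ ($L = \left(-2\right) \left(- \frac{1}{18}\right) = \frac{1}{9} \approx 0.11111$)
$o = 105$ ($o = 7 \cdot 15 = 105$)
$o \left(L + G{\left(J \right)}\right) = 105 \left(\frac{1}{9} - 1\right) = 105 \left(- \frac{8}{9}\right) = - \frac{280}{3}$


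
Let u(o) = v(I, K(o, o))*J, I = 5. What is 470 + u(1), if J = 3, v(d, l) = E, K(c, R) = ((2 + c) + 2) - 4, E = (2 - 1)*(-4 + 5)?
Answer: 473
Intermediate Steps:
E = 1 (E = 1*1 = 1)
K(c, R) = c (K(c, R) = (4 + c) - 4 = c)
v(d, l) = 1
u(o) = 3 (u(o) = 1*3 = 3)
470 + u(1) = 470 + 3 = 473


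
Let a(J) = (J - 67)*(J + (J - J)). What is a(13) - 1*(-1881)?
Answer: 1179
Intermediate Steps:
a(J) = J*(-67 + J) (a(J) = (-67 + J)*(J + 0) = (-67 + J)*J = J*(-67 + J))
a(13) - 1*(-1881) = 13*(-67 + 13) - 1*(-1881) = 13*(-54) + 1881 = -702 + 1881 = 1179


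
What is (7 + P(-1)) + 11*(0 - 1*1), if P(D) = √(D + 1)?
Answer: -4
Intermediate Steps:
P(D) = √(1 + D)
(7 + P(-1)) + 11*(0 - 1*1) = (7 + √(1 - 1)) + 11*(0 - 1*1) = (7 + √0) + 11*(0 - 1) = (7 + 0) + 11*(-1) = 7 - 11 = -4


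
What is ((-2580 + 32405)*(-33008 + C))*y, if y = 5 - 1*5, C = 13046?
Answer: 0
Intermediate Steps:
y = 0 (y = 5 - 5 = 0)
((-2580 + 32405)*(-33008 + C))*y = ((-2580 + 32405)*(-33008 + 13046))*0 = (29825*(-19962))*0 = -595366650*0 = 0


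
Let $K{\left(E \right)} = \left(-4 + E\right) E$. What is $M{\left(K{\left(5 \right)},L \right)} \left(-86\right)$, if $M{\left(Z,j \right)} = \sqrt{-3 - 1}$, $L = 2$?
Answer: $- 172 i \approx - 172.0 i$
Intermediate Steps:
$K{\left(E \right)} = E \left(-4 + E\right)$
$M{\left(Z,j \right)} = 2 i$ ($M{\left(Z,j \right)} = \sqrt{-4} = 2 i$)
$M{\left(K{\left(5 \right)},L \right)} \left(-86\right) = 2 i \left(-86\right) = - 172 i$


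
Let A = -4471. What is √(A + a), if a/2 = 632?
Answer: I*√3207 ≈ 56.63*I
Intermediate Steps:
a = 1264 (a = 2*632 = 1264)
√(A + a) = √(-4471 + 1264) = √(-3207) = I*√3207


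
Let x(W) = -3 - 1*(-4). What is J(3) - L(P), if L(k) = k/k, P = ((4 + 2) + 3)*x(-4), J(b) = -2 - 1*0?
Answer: -3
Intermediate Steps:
x(W) = 1 (x(W) = -3 + 4 = 1)
J(b) = -2 (J(b) = -2 + 0 = -2)
P = 9 (P = ((4 + 2) + 3)*1 = (6 + 3)*1 = 9*1 = 9)
L(k) = 1
J(3) - L(P) = -2 - 1*1 = -2 - 1 = -3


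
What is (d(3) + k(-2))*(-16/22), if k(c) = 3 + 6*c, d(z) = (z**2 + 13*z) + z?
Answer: -336/11 ≈ -30.545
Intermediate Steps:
d(z) = z**2 + 14*z
(d(3) + k(-2))*(-16/22) = (3*(14 + 3) + (3 + 6*(-2)))*(-16/22) = (3*17 + (3 - 12))*(-16*1/22) = (51 - 9)*(-8/11) = 42*(-8/11) = -336/11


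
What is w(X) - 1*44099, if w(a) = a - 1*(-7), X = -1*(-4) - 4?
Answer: -44092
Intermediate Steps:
X = 0 (X = 4 - 4 = 0)
w(a) = 7 + a (w(a) = a + 7 = 7 + a)
w(X) - 1*44099 = (7 + 0) - 1*44099 = 7 - 44099 = -44092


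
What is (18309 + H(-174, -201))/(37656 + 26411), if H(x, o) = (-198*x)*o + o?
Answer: -6906744/64067 ≈ -107.81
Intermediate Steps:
H(x, o) = o - 198*o*x (H(x, o) = -198*o*x + o = o - 198*o*x)
(18309 + H(-174, -201))/(37656 + 26411) = (18309 - 201*(1 - 198*(-174)))/(37656 + 26411) = (18309 - 201*(1 + 34452))/64067 = (18309 - 201*34453)*(1/64067) = (18309 - 6925053)*(1/64067) = -6906744*1/64067 = -6906744/64067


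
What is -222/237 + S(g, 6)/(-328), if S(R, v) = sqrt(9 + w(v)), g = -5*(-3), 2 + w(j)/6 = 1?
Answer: -74/79 - sqrt(3)/328 ≈ -0.94199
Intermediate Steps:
w(j) = -6 (w(j) = -12 + 6*1 = -12 + 6 = -6)
g = 15
S(R, v) = sqrt(3) (S(R, v) = sqrt(9 - 6) = sqrt(3))
-222/237 + S(g, 6)/(-328) = -222/237 + sqrt(3)/(-328) = -222*1/237 + sqrt(3)*(-1/328) = -74/79 - sqrt(3)/328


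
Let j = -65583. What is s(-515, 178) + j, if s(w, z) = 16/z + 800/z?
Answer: -5836479/89 ≈ -65578.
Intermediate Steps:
s(w, z) = 816/z
s(-515, 178) + j = 816/178 - 65583 = 816*(1/178) - 65583 = 408/89 - 65583 = -5836479/89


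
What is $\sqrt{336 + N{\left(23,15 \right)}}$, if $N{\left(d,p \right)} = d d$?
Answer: $\sqrt{865} \approx 29.411$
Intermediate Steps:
$N{\left(d,p \right)} = d^{2}$
$\sqrt{336 + N{\left(23,15 \right)}} = \sqrt{336 + 23^{2}} = \sqrt{336 + 529} = \sqrt{865}$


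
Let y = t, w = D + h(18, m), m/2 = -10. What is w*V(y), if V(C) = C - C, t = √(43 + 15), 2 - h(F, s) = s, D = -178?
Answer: 0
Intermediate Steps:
m = -20 (m = 2*(-10) = -20)
h(F, s) = 2 - s
t = √58 ≈ 7.6158
w = -156 (w = -178 + (2 - 1*(-20)) = -178 + (2 + 20) = -178 + 22 = -156)
y = √58 ≈ 7.6158
V(C) = 0
w*V(y) = -156*0 = 0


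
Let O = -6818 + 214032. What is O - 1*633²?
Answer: -193475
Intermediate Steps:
O = 207214
O - 1*633² = 207214 - 1*633² = 207214 - 1*400689 = 207214 - 400689 = -193475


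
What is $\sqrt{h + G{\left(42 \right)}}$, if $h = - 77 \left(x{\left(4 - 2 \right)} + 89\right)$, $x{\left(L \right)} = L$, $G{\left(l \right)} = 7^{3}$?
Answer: $14 i \sqrt{34} \approx 81.633 i$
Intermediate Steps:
$G{\left(l \right)} = 343$
$h = -7007$ ($h = - 77 \left(\left(4 - 2\right) + 89\right) = - 77 \left(2 + 89\right) = \left(-77\right) 91 = -7007$)
$\sqrt{h + G{\left(42 \right)}} = \sqrt{-7007 + 343} = \sqrt{-6664} = 14 i \sqrt{34}$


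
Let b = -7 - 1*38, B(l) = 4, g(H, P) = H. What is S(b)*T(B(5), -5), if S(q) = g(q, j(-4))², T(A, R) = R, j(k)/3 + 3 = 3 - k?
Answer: -10125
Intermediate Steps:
j(k) = -3*k (j(k) = -9 + 3*(3 - k) = -9 + (9 - 3*k) = -3*k)
b = -45 (b = -7 - 38 = -45)
S(q) = q²
S(b)*T(B(5), -5) = (-45)²*(-5) = 2025*(-5) = -10125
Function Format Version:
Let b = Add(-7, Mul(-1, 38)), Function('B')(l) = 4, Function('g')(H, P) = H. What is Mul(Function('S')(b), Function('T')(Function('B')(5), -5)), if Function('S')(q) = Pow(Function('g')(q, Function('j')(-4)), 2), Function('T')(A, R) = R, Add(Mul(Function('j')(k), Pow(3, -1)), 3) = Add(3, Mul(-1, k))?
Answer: -10125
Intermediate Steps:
Function('j')(k) = Mul(-3, k) (Function('j')(k) = Add(-9, Mul(3, Add(3, Mul(-1, k)))) = Add(-9, Add(9, Mul(-3, k))) = Mul(-3, k))
b = -45 (b = Add(-7, -38) = -45)
Function('S')(q) = Pow(q, 2)
Mul(Function('S')(b), Function('T')(Function('B')(5), -5)) = Mul(Pow(-45, 2), -5) = Mul(2025, -5) = -10125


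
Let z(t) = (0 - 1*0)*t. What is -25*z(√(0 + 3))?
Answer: 0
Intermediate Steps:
z(t) = 0 (z(t) = (0 + 0)*t = 0*t = 0)
-25*z(√(0 + 3)) = -25*0 = 0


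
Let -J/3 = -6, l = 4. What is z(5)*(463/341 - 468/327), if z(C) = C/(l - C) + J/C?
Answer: 19103/185845 ≈ 0.10279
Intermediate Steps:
J = 18 (J = -3*(-6) = 18)
z(C) = 18/C + C/(4 - C) (z(C) = C/(4 - C) + 18/C = 18/C + C/(4 - C))
z(5)*(463/341 - 468/327) = ((-72 - 1*5² + 18*5)/(5*(-4 + 5)))*(463/341 - 468/327) = ((⅕)*(-72 - 1*25 + 90)/1)*(463*(1/341) - 468*1/327) = ((⅕)*1*(-72 - 25 + 90))*(463/341 - 156/109) = ((⅕)*1*(-7))*(-2729/37169) = -7/5*(-2729/37169) = 19103/185845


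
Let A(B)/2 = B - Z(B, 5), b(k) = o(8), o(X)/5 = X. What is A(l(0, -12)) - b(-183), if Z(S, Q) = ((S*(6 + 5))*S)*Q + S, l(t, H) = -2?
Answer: -480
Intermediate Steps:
o(X) = 5*X
Z(S, Q) = S + 11*Q*S² (Z(S, Q) = ((S*11)*S)*Q + S = ((11*S)*S)*Q + S = (11*S²)*Q + S = 11*Q*S² + S = S + 11*Q*S²)
b(k) = 40 (b(k) = 5*8 = 40)
A(B) = 2*B - 2*B*(1 + 55*B) (A(B) = 2*(B - B*(1 + 11*5*B)) = 2*(B - B*(1 + 55*B)) = 2*B - 2*B*(1 + 55*B))
A(l(0, -12)) - b(-183) = -110*(-2)² - 1*40 = -110*4 - 40 = -440 - 40 = -480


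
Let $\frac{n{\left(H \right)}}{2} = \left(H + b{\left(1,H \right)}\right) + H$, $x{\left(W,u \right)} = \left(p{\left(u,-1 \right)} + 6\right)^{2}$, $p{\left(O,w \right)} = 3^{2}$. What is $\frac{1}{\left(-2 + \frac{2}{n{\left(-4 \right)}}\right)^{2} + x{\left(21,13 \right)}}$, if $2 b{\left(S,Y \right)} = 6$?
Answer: $\frac{25}{5746} \approx 0.0043509$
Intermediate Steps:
$b{\left(S,Y \right)} = 3$ ($b{\left(S,Y \right)} = \frac{1}{2} \cdot 6 = 3$)
$p{\left(O,w \right)} = 9$
$x{\left(W,u \right)} = 225$ ($x{\left(W,u \right)} = \left(9 + 6\right)^{2} = 15^{2} = 225$)
$n{\left(H \right)} = 6 + 4 H$ ($n{\left(H \right)} = 2 \left(\left(H + 3\right) + H\right) = 2 \left(\left(3 + H\right) + H\right) = 2 \left(3 + 2 H\right) = 6 + 4 H$)
$\frac{1}{\left(-2 + \frac{2}{n{\left(-4 \right)}}\right)^{2} + x{\left(21,13 \right)}} = \frac{1}{\left(-2 + \frac{2}{6 + 4 \left(-4\right)}\right)^{2} + 225} = \frac{1}{\left(-2 + \frac{2}{6 - 16}\right)^{2} + 225} = \frac{1}{\left(-2 + \frac{2}{-10}\right)^{2} + 225} = \frac{1}{\left(-2 + 2 \left(- \frac{1}{10}\right)\right)^{2} + 225} = \frac{1}{\left(-2 - \frac{1}{5}\right)^{2} + 225} = \frac{1}{\left(- \frac{11}{5}\right)^{2} + 225} = \frac{1}{\frac{121}{25} + 225} = \frac{1}{\frac{5746}{25}} = \frac{25}{5746}$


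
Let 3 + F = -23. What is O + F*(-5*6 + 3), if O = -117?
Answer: 585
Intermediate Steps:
F = -26 (F = -3 - 23 = -26)
O + F*(-5*6 + 3) = -117 - 26*(-5*6 + 3) = -117 - 26*(-30 + 3) = -117 - 26*(-27) = -117 + 702 = 585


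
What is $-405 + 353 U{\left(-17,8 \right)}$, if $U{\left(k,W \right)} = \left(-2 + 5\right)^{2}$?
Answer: $2772$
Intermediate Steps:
$U{\left(k,W \right)} = 9$ ($U{\left(k,W \right)} = 3^{2} = 9$)
$-405 + 353 U{\left(-17,8 \right)} = -405 + 353 \cdot 9 = -405 + 3177 = 2772$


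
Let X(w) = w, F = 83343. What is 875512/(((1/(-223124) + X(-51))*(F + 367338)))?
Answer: -17758885408/466222324575 ≈ -0.038091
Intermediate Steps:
875512/(((1/(-223124) + X(-51))*(F + 367338))) = 875512/(((1/(-223124) - 51)*(83343 + 367338))) = 875512/(((-1/223124 - 51)*450681)) = 875512/((-11379325/223124*450681)) = 875512/(-466222324575/20284) = 875512*(-20284/466222324575) = -17758885408/466222324575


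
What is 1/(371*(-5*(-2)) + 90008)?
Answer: 1/93718 ≈ 1.0670e-5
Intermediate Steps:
1/(371*(-5*(-2)) + 90008) = 1/(371*10 + 90008) = 1/(3710 + 90008) = 1/93718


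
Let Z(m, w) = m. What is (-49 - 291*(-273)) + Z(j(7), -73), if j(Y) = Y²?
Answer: 79443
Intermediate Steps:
(-49 - 291*(-273)) + Z(j(7), -73) = (-49 - 291*(-273)) + 7² = (-49 + 79443) + 49 = 79394 + 49 = 79443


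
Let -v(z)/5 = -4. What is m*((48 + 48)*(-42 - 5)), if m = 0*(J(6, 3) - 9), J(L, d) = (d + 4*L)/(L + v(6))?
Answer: 0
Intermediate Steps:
v(z) = 20 (v(z) = -5*(-4) = 20)
J(L, d) = (d + 4*L)/(20 + L) (J(L, d) = (d + 4*L)/(L + 20) = (d + 4*L)/(20 + L))
m = 0 (m = 0*((3 + 4*6)/(20 + 6) - 9) = 0*((3 + 24)/26 - 9) = 0*((1/26)*27 - 9) = 0*(27/26 - 9) = 0*(-207/26) = 0)
m*((48 + 48)*(-42 - 5)) = 0*((48 + 48)*(-42 - 5)) = 0*(96*(-47)) = 0*(-4512) = 0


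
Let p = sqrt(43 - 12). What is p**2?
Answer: 31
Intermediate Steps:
p = sqrt(31) ≈ 5.5678
p**2 = (sqrt(31))**2 = 31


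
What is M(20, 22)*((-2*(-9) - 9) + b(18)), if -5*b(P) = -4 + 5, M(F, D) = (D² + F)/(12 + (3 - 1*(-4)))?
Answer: 22176/95 ≈ 233.43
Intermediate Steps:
M(F, D) = F/19 + D²/19 (M(F, D) = (F + D²)/(12 + (3 + 4)) = (F + D²)/(12 + 7) = (F + D²)/19 = (F + D²)*(1/19) = F/19 + D²/19)
b(P) = -⅕ (b(P) = -(-4 + 5)/5 = -⅕*1 = -⅕)
M(20, 22)*((-2*(-9) - 9) + b(18)) = ((1/19)*20 + (1/19)*22²)*((-2*(-9) - 9) - ⅕) = (20/19 + (1/19)*484)*((18 - 9) - ⅕) = (20/19 + 484/19)*(9 - ⅕) = (504/19)*(44/5) = 22176/95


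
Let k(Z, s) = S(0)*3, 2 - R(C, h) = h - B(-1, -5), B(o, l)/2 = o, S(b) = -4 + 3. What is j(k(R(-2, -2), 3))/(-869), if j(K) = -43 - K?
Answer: 40/869 ≈ 0.046030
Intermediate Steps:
S(b) = -1
B(o, l) = 2*o
R(C, h) = -h (R(C, h) = 2 - (h - 2*(-1)) = 2 - (h - 1*(-2)) = 2 - (h + 2) = 2 - (2 + h) = 2 + (-2 - h) = -h)
k(Z, s) = -3 (k(Z, s) = -1*3 = -3)
j(k(R(-2, -2), 3))/(-869) = (-43 - 1*(-3))/(-869) = (-43 + 3)*(-1/869) = -40*(-1/869) = 40/869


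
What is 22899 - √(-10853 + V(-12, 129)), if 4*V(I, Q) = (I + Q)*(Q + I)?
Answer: 22899 - I*√29723/2 ≈ 22899.0 - 86.202*I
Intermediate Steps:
V(I, Q) = (I + Q)²/4 (V(I, Q) = ((I + Q)*(Q + I))/4 = ((I + Q)*(I + Q))/4 = (I + Q)²/4)
22899 - √(-10853 + V(-12, 129)) = 22899 - √(-10853 + (-12 + 129)²/4) = 22899 - √(-10853 + (¼)*117²) = 22899 - √(-10853 + (¼)*13689) = 22899 - √(-10853 + 13689/4) = 22899 - √(-29723/4) = 22899 - I*√29723/2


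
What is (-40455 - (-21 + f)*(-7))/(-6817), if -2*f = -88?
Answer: 40294/6817 ≈ 5.9108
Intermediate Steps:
f = 44 (f = -1/2*(-88) = 44)
(-40455 - (-21 + f)*(-7))/(-6817) = (-40455 - (-21 + 44)*(-7))/(-6817) = (-40455 - 23*(-7))*(-1/6817) = (-40455 - 1*(-161))*(-1/6817) = (-40455 + 161)*(-1/6817) = -40294*(-1/6817) = 40294/6817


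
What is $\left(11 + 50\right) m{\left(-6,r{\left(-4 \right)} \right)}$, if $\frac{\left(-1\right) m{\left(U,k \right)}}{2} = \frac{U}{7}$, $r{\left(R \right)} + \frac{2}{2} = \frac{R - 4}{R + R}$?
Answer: $\frac{732}{7} \approx 104.57$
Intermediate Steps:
$r{\left(R \right)} = -1 + \frac{-4 + R}{2 R}$ ($r{\left(R \right)} = -1 + \frac{R - 4}{R + R} = -1 + \frac{-4 + R}{2 R}$)
$m{\left(U,k \right)} = - \frac{2 U}{7}$ ($m{\left(U,k \right)} = - 2 \frac{U}{7} = - \frac{2 U}{7}$)
$\left(11 + 50\right) m{\left(-6,r{\left(-4 \right)} \right)} = \left(11 + 50\right) \left(\left(- \frac{2}{7}\right) \left(-6\right)\right) = 61 \cdot \frac{12}{7} = \frac{732}{7}$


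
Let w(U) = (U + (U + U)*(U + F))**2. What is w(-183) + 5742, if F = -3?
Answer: 4609465191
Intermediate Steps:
w(U) = (U + 2*U*(-3 + U))**2 (w(U) = (U + (U + U)*(U - 3))**2 = (U + (2*U)*(-3 + U))**2 = (U + 2*U*(-3 + U))**2)
w(-183) + 5742 = (-183)**2*(-5 + 2*(-183))**2 + 5742 = 33489*(-5 - 366)**2 + 5742 = 33489*(-371)**2 + 5742 = 33489*137641 + 5742 = 4609459449 + 5742 = 4609465191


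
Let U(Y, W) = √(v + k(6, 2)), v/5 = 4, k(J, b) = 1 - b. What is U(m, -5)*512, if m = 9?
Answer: 512*√19 ≈ 2231.8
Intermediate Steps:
v = 20 (v = 5*4 = 20)
U(Y, W) = √19 (U(Y, W) = √(20 + (1 - 1*2)) = √(20 + (1 - 2)) = √(20 - 1) = √19)
U(m, -5)*512 = √19*512 = 512*√19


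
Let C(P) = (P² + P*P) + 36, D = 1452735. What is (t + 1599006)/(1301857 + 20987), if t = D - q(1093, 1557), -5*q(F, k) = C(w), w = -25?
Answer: 15259991/6614220 ≈ 2.3071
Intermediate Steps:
C(P) = 36 + 2*P² (C(P) = (P² + P²) + 36 = 2*P² + 36 = 36 + 2*P²)
q(F, k) = -1286/5 (q(F, k) = -(36 + 2*(-25)²)/5 = -(36 + 2*625)/5 = -(36 + 1250)/5 = -⅕*1286 = -1286/5)
t = 7264961/5 (t = 1452735 - 1*(-1286/5) = 1452735 + 1286/5 = 7264961/5 ≈ 1.4530e+6)
(t + 1599006)/(1301857 + 20987) = (7264961/5 + 1599006)/(1301857 + 20987) = (15259991/5)/1322844 = (15259991/5)*(1/1322844) = 15259991/6614220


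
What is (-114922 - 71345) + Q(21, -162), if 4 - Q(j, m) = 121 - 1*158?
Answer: -186226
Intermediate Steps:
Q(j, m) = 41 (Q(j, m) = 4 - (121 - 1*158) = 4 - (121 - 158) = 4 - 1*(-37) = 4 + 37 = 41)
(-114922 - 71345) + Q(21, -162) = (-114922 - 71345) + 41 = -186267 + 41 = -186226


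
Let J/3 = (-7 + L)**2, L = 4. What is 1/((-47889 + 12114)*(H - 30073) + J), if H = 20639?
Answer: 1/337501377 ≈ 2.9629e-9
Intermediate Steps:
J = 27 (J = 3*(-7 + 4)**2 = 3*(-3)**2 = 3*9 = 27)
1/((-47889 + 12114)*(H - 30073) + J) = 1/((-47889 + 12114)*(20639 - 30073) + 27) = 1/(-35775*(-9434) + 27) = 1/(337501350 + 27) = 1/337501377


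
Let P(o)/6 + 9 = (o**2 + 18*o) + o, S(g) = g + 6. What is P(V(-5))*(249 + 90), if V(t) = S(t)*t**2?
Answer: 2219094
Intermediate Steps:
S(g) = 6 + g
V(t) = t**2*(6 + t) (V(t) = (6 + t)*t**2 = t**2*(6 + t))
P(o) = -54 + 6*o**2 + 114*o (P(o) = -54 + 6*((o**2 + 18*o) + o) = -54 + 6*(o**2 + 19*o) = -54 + (6*o**2 + 114*o) = -54 + 6*o**2 + 114*o)
P(V(-5))*(249 + 90) = (-54 + 6*((-5)**2*(6 - 5))**2 + 114*((-5)**2*(6 - 5)))*(249 + 90) = (-54 + 6*(25*1)**2 + 114*(25*1))*339 = (-54 + 6*25**2 + 114*25)*339 = (-54 + 6*625 + 2850)*339 = (-54 + 3750 + 2850)*339 = 6546*339 = 2219094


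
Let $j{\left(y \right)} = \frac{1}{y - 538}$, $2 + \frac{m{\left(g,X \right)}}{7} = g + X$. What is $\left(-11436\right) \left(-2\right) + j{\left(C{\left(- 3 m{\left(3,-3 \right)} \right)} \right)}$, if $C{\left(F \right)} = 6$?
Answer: $\frac{12167903}{532} \approx 22872.0$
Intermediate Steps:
$m{\left(g,X \right)} = -14 + 7 X + 7 g$ ($m{\left(g,X \right)} = -14 + 7 \left(g + X\right) = -14 + 7 \left(X + g\right) = -14 + \left(7 X + 7 g\right) = -14 + 7 X + 7 g$)
$j{\left(y \right)} = \frac{1}{-538 + y}$
$\left(-11436\right) \left(-2\right) + j{\left(C{\left(- 3 m{\left(3,-3 \right)} \right)} \right)} = \left(-11436\right) \left(-2\right) + \frac{1}{-538 + 6} = 22872 + \frac{1}{-532} = 22872 - \frac{1}{532} = \frac{12167903}{532}$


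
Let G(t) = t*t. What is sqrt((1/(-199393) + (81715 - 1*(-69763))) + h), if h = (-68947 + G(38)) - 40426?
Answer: 2*sqrt(432850587046527)/199393 ≈ 208.68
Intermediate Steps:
G(t) = t**2
h = -107929 (h = (-68947 + 38**2) - 40426 = (-68947 + 1444) - 40426 = -67503 - 40426 = -107929)
sqrt((1/(-199393) + (81715 - 1*(-69763))) + h) = sqrt((1/(-199393) + (81715 - 1*(-69763))) - 107929) = sqrt((-1/199393 + (81715 + 69763)) - 107929) = sqrt((-1/199393 + 151478) - 107929) = sqrt(30203652853/199393 - 107929) = sqrt(8683365756/199393) = 2*sqrt(432850587046527)/199393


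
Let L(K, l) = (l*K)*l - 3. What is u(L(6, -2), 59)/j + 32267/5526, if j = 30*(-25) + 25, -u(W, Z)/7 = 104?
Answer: 27416503/4006350 ≈ 6.8433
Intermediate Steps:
L(K, l) = -3 + K*l**2 (L(K, l) = (K*l)*l - 3 = K*l**2 - 3 = -3 + K*l**2)
u(W, Z) = -728 (u(W, Z) = -7*104 = -728)
j = -725 (j = -750 + 25 = -725)
u(L(6, -2), 59)/j + 32267/5526 = -728/(-725) + 32267/5526 = -728*(-1/725) + 32267*(1/5526) = 728/725 + 32267/5526 = 27416503/4006350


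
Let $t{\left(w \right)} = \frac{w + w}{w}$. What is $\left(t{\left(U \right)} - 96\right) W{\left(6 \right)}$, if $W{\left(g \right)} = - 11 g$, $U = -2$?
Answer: $6204$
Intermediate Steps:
$t{\left(w \right)} = 2$ ($t{\left(w \right)} = \frac{2 w}{w} = 2$)
$\left(t{\left(U \right)} - 96\right) W{\left(6 \right)} = \left(2 - 96\right) \left(\left(-11\right) 6\right) = \left(2 - 96\right) \left(-66\right) = \left(-94\right) \left(-66\right) = 6204$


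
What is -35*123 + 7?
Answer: -4298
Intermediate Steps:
-35*123 + 7 = -4305 + 7 = -4298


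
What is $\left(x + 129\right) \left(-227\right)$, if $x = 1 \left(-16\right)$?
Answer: $-25651$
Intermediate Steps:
$x = -16$
$\left(x + 129\right) \left(-227\right) = \left(-16 + 129\right) \left(-227\right) = 113 \left(-227\right) = -25651$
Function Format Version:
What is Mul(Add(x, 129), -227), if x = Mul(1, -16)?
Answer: -25651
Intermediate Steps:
x = -16
Mul(Add(x, 129), -227) = Mul(Add(-16, 129), -227) = Mul(113, -227) = -25651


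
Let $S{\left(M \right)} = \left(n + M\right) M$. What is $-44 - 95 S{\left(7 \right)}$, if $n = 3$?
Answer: $-6694$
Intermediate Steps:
$S{\left(M \right)} = M \left(3 + M\right)$ ($S{\left(M \right)} = \left(3 + M\right) M = M \left(3 + M\right)$)
$-44 - 95 S{\left(7 \right)} = -44 - 95 \cdot 7 \left(3 + 7\right) = -44 - 95 \cdot 7 \cdot 10 = -44 - 6650 = -6694$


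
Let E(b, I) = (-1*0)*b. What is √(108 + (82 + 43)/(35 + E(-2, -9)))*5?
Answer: 5*√5467/7 ≈ 52.814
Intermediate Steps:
E(b, I) = 0 (E(b, I) = 0*b = 0)
√(108 + (82 + 43)/(35 + E(-2, -9)))*5 = √(108 + (82 + 43)/(35 + 0))*5 = √(108 + 125/35)*5 = √(108 + 125*(1/35))*5 = √(108 + 25/7)*5 = √(781/7)*5 = (√5467/7)*5 = 5*√5467/7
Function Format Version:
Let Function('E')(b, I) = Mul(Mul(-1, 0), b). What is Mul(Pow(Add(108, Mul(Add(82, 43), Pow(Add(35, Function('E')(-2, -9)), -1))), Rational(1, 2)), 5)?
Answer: Mul(Rational(5, 7), Pow(5467, Rational(1, 2))) ≈ 52.814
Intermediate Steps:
Function('E')(b, I) = 0 (Function('E')(b, I) = Mul(0, b) = 0)
Mul(Pow(Add(108, Mul(Add(82, 43), Pow(Add(35, Function('E')(-2, -9)), -1))), Rational(1, 2)), 5) = Mul(Pow(Add(108, Mul(Add(82, 43), Pow(Add(35, 0), -1))), Rational(1, 2)), 5) = Mul(Pow(Add(108, Mul(125, Pow(35, -1))), Rational(1, 2)), 5) = Mul(Pow(Add(108, Mul(125, Rational(1, 35))), Rational(1, 2)), 5) = Mul(Pow(Add(108, Rational(25, 7)), Rational(1, 2)), 5) = Mul(Pow(Rational(781, 7), Rational(1, 2)), 5) = Mul(Mul(Rational(1, 7), Pow(5467, Rational(1, 2))), 5) = Mul(Rational(5, 7), Pow(5467, Rational(1, 2)))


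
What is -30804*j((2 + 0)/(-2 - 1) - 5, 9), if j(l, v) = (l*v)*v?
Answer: 14139036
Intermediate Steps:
j(l, v) = l*v²
-30804*j((2 + 0)/(-2 - 1) - 5, 9) = -30804*((2 + 0)/(-2 - 1) - 5)*9² = -30804*(2/(-3) - 5)*81 = -30804*(2*(-⅓) - 5)*81 = -30804*(-⅔ - 5)*81 = -(-174556)*81 = -30804*(-459) = 14139036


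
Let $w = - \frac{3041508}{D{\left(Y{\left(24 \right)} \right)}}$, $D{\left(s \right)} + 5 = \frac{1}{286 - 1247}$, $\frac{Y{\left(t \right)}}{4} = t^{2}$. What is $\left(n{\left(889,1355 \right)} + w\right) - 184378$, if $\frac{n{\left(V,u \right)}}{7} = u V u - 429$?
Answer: $\frac{9152229499592}{801} \approx 1.1426 \cdot 10^{10}$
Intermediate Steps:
$Y{\left(t \right)} = 4 t^{2}$
$D{\left(s \right)} = - \frac{4806}{961}$ ($D{\left(s \right)} = -5 + \frac{1}{286 - 1247} = -5 + \frac{1}{-961} = -5 - \frac{1}{961} = - \frac{4806}{961}$)
$w = \frac{487148198}{801}$ ($w = - \frac{3041508}{- \frac{4806}{961}} = \left(-3041508\right) \left(- \frac{961}{4806}\right) = \frac{487148198}{801} \approx 6.0818 \cdot 10^{5}$)
$n{\left(V,u \right)} = -3003 + 7 V u^{2}$ ($n{\left(V,u \right)} = 7 \left(u V u - 429\right) = 7 \left(V u u - 429\right) = 7 \left(V u^{2} - 429\right) = 7 \left(-429 + V u^{2}\right) = -3003 + 7 V u^{2}$)
$\left(n{\left(889,1355 \right)} + w\right) - 184378 = \left(\left(-3003 + 7 \cdot 889 \cdot 1355^{2}\right) + \frac{487148198}{801}\right) - 184378 = \left(\left(-3003 + 7 \cdot 889 \cdot 1836025\right) + \frac{487148198}{801}\right) - 184378 = \left(\left(-3003 + 11425583575\right) + \frac{487148198}{801}\right) - 184378 = \left(11425580572 + \frac{487148198}{801}\right) - 184378 = \frac{9152377186370}{801} - 184378 = \frac{9152229499592}{801}$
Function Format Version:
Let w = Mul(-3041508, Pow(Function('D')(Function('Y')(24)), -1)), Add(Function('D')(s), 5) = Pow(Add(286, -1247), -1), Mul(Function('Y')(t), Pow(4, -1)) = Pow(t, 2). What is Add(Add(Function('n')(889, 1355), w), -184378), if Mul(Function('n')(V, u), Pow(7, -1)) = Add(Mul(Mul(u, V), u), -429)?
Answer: Rational(9152229499592, 801) ≈ 1.1426e+10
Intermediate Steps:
Function('Y')(t) = Mul(4, Pow(t, 2))
Function('D')(s) = Rational(-4806, 961) (Function('D')(s) = Add(-5, Pow(Add(286, -1247), -1)) = Add(-5, Pow(-961, -1)) = Add(-5, Rational(-1, 961)) = Rational(-4806, 961))
w = Rational(487148198, 801) (w = Mul(-3041508, Pow(Rational(-4806, 961), -1)) = Mul(-3041508, Rational(-961, 4806)) = Rational(487148198, 801) ≈ 6.0818e+5)
Function('n')(V, u) = Add(-3003, Mul(7, V, Pow(u, 2))) (Function('n')(V, u) = Mul(7, Add(Mul(Mul(u, V), u), -429)) = Mul(7, Add(Mul(Mul(V, u), u), -429)) = Mul(7, Add(Mul(V, Pow(u, 2)), -429)) = Mul(7, Add(-429, Mul(V, Pow(u, 2)))) = Add(-3003, Mul(7, V, Pow(u, 2))))
Add(Add(Function('n')(889, 1355), w), -184378) = Add(Add(Add(-3003, Mul(7, 889, Pow(1355, 2))), Rational(487148198, 801)), -184378) = Add(Add(Add(-3003, Mul(7, 889, 1836025)), Rational(487148198, 801)), -184378) = Add(Add(Add(-3003, 11425583575), Rational(487148198, 801)), -184378) = Add(Add(11425580572, Rational(487148198, 801)), -184378) = Add(Rational(9152377186370, 801), -184378) = Rational(9152229499592, 801)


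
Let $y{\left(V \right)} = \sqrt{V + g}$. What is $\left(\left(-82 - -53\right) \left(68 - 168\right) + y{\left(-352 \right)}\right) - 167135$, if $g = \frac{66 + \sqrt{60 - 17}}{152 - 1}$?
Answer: $-164235 + \frac{i \sqrt{8015986 - 151 \sqrt{43}}}{151} \approx -1.6424 \cdot 10^{5} + 18.749 i$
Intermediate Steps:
$g = \frac{66}{151} + \frac{\sqrt{43}}{151}$ ($g = \frac{66 + \sqrt{43}}{151} = \left(66 + \sqrt{43}\right) \frac{1}{151} = \frac{66}{151} + \frac{\sqrt{43}}{151} \approx 0.48051$)
$y{\left(V \right)} = \sqrt{\frac{66}{151} + V + \frac{\sqrt{43}}{151}}$ ($y{\left(V \right)} = \sqrt{V + \left(\frac{66}{151} + \frac{\sqrt{43}}{151}\right)} = \sqrt{\frac{66}{151} + V + \frac{\sqrt{43}}{151}}$)
$\left(\left(-82 - -53\right) \left(68 - 168\right) + y{\left(-352 \right)}\right) - 167135 = \left(\left(-82 - -53\right) \left(68 - 168\right) + \frac{\sqrt{9966 + 151 \sqrt{43} + 22801 \left(-352\right)}}{151}\right) - 167135 = \left(\left(-82 + 53\right) \left(-100\right) + \frac{\sqrt{9966 + 151 \sqrt{43} - 8025952}}{151}\right) - 167135 = \left(\left(-29\right) \left(-100\right) + \frac{\sqrt{-8015986 + 151 \sqrt{43}}}{151}\right) - 167135 = \left(2900 + \frac{\sqrt{-8015986 + 151 \sqrt{43}}}{151}\right) - 167135 = -164235 + \frac{\sqrt{-8015986 + 151 \sqrt{43}}}{151}$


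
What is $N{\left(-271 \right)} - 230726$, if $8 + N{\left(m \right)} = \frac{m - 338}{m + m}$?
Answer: $- \frac{125057219}{542} \approx -2.3073 \cdot 10^{5}$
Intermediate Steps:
$N{\left(m \right)} = -8 + \frac{-338 + m}{2 m}$ ($N{\left(m \right)} = -8 + \frac{m - 338}{m + m} = -8 + \frac{-338 + m}{2 m}$)
$N{\left(-271 \right)} - 230726 = \left(- \frac{15}{2} - \frac{169}{-271}\right) - 230726 = \left(- \frac{15}{2} - - \frac{169}{271}\right) - 230726 = \left(- \frac{15}{2} + \frac{169}{271}\right) - 230726 = - \frac{3727}{542} - 230726 = - \frac{125057219}{542}$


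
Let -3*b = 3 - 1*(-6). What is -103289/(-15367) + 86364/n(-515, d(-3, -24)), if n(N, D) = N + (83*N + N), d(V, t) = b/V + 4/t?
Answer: 3194320387/672690425 ≈ 4.7486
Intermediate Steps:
b = -3 (b = -(3 - 1*(-6))/3 = -(3 + 6)/3 = -⅓*9 = -3)
d(V, t) = -3/V + 4/t
n(N, D) = 85*N (n(N, D) = N + 84*N = 85*N)
-103289/(-15367) + 86364/n(-515, d(-3, -24)) = -103289/(-15367) + 86364/((85*(-515))) = -103289*(-1/15367) + 86364/(-43775) = 103289/15367 + 86364*(-1/43775) = 103289/15367 - 86364/43775 = 3194320387/672690425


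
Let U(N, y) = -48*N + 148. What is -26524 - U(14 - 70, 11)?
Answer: -29360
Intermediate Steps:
U(N, y) = 148 - 48*N
-26524 - U(14 - 70, 11) = -26524 - (148 - 48*(14 - 70)) = -26524 - (148 - 48*(-56)) = -26524 - (148 + 2688) = -26524 - 1*2836 = -26524 - 2836 = -29360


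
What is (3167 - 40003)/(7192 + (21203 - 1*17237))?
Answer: -18418/5579 ≈ -3.3013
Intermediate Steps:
(3167 - 40003)/(7192 + (21203 - 1*17237)) = -36836/(7192 + (21203 - 17237)) = -36836/(7192 + 3966) = -36836/11158 = -36836*1/11158 = -18418/5579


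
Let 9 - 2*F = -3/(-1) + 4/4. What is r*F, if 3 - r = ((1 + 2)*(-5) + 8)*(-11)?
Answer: -185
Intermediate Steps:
F = 5/2 (F = 9/2 - (-3/(-1) + 4/4)/2 = 9/2 - (-3*(-1) + 4*(1/4))/2 = 9/2 - (3 + 1)/2 = 9/2 - 1/2*4 = 9/2 - 2 = 5/2 ≈ 2.5000)
r = -74 (r = 3 - ((1 + 2)*(-5) + 8)*(-11) = 3 - (3*(-5) + 8)*(-11) = 3 - (-15 + 8)*(-11) = 3 - (-7)*(-11) = 3 - 1*77 = 3 - 77 = -74)
r*F = -74*5/2 = -185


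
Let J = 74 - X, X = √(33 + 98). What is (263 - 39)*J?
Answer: 16576 - 224*√131 ≈ 14012.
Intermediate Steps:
X = √131 ≈ 11.446
J = 74 - √131 ≈ 62.555
(263 - 39)*J = (263 - 39)*(74 - √131) = 224*(74 - √131) = 16576 - 224*√131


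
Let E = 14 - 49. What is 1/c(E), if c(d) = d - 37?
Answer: -1/72 ≈ -0.013889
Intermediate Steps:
E = -35
c(d) = -37 + d
1/c(E) = 1/(-37 - 35) = 1/(-72) = -1/72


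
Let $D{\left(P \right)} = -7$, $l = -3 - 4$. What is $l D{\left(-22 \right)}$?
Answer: $49$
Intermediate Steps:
$l = -7$ ($l = -3 - 4 = -7$)
$l D{\left(-22 \right)} = \left(-7\right) \left(-7\right) = 49$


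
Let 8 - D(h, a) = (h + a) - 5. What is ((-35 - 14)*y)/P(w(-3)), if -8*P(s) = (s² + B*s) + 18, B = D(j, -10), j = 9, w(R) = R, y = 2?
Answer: -784/15 ≈ -52.267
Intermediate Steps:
D(h, a) = 13 - a - h (D(h, a) = 8 - ((h + a) - 5) = 8 - ((a + h) - 5) = 8 - (-5 + a + h) = 8 + (5 - a - h) = 13 - a - h)
B = 14 (B = 13 - 1*(-10) - 1*9 = 13 + 10 - 9 = 14)
P(s) = -9/4 - 7*s/4 - s²/8 (P(s) = -((s² + 14*s) + 18)/8 = -(18 + s² + 14*s)/8 = -9/4 - 7*s/4 - s²/8)
((-35 - 14)*y)/P(w(-3)) = ((-35 - 14)*2)/(-9/4 - 7/4*(-3) - ⅛*(-3)²) = (-49*2)/(-9/4 + 21/4 - ⅛*9) = -98/(-9/4 + 21/4 - 9/8) = -98/15/8 = -98*8/15 = -784/15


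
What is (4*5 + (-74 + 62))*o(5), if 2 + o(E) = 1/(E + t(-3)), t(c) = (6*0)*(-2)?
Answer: -72/5 ≈ -14.400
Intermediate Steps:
t(c) = 0 (t(c) = 0*(-2) = 0)
o(E) = -2 + 1/E (o(E) = -2 + 1/(E + 0) = -2 + 1/E)
(4*5 + (-74 + 62))*o(5) = (4*5 + (-74 + 62))*(-2 + 1/5) = (20 - 12)*(-2 + ⅕) = 8*(-9/5) = -72/5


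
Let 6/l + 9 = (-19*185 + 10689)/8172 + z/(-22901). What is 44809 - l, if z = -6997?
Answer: 32775017648621/731425745 ≈ 44810.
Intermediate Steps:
l = -561440916/731425745 (l = 6/(-9 + ((-19*185 + 10689)/8172 - 6997/(-22901))) = 6/(-9 + ((-3515 + 10689)*(1/8172) - 6997*(-1/22901))) = 6/(-9 + (7174*(1/8172) + 6997/22901)) = 6/(-9 + (3587/4086 + 6997/22901)) = 6/(-9 + 110735629/93573486) = 6/(-731425745/93573486) = 6*(-93573486/731425745) = -561440916/731425745 ≈ -0.76760)
44809 - l = 44809 - 1*(-561440916/731425745) = 44809 + 561440916/731425745 = 32775017648621/731425745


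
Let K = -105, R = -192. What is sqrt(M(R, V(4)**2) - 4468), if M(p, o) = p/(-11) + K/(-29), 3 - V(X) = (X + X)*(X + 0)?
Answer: I*sqrt(452523511)/319 ≈ 66.685*I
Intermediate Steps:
V(X) = 3 - 2*X**2 (V(X) = 3 - (X + X)*(X + 0) = 3 - 2*X*X = 3 - 2*X**2)
M(p, o) = 105/29 - p/11 (M(p, o) = p/(-11) - 105/(-29) = p*(-1/11) - 105*(-1/29) = -p/11 + 105/29 = 105/29 - p/11)
sqrt(M(R, V(4)**2) - 4468) = sqrt((105/29 - 1/11*(-192)) - 4468) = sqrt((105/29 + 192/11) - 4468) = sqrt(6723/319 - 4468) = sqrt(-1418569/319) = I*sqrt(452523511)/319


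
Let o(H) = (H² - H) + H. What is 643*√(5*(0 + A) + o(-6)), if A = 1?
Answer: 643*√41 ≈ 4117.2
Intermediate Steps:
o(H) = H²
643*√(5*(0 + A) + o(-6)) = 643*√(5*(0 + 1) + (-6)²) = 643*√(5*1 + 36) = 643*√(5 + 36) = 643*√41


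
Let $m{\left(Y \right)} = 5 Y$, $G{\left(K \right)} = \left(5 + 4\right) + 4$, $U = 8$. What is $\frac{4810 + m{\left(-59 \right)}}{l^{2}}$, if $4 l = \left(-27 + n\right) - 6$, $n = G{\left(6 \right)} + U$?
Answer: $\frac{1505}{3} \approx 501.67$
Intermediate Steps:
$G{\left(K \right)} = 13$ ($G{\left(K \right)} = 9 + 4 = 13$)
$n = 21$ ($n = 13 + 8 = 21$)
$l = -3$ ($l = \frac{\left(-27 + 21\right) - 6}{4} = \frac{-6 - 6}{4} = \frac{1}{4} \left(-12\right) = -3$)
$\frac{4810 + m{\left(-59 \right)}}{l^{2}} = \frac{4810 + 5 \left(-59\right)}{\left(-3\right)^{2}} = \frac{4810 - 295}{9} = 4515 \cdot \frac{1}{9} = \frac{1505}{3}$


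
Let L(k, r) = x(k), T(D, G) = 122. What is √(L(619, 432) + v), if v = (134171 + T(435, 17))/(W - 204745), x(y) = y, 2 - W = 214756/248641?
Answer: 2*√400624496995855292706003/50907719019 ≈ 24.867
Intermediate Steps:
W = 282526/248641 (W = 2 - 214756/248641 = 282526/248641 ≈ 1.1363)
L(k, r) = k
v = -33390745813/50907719019 (v = (134171 + 122)/(282526/248641 - 204745) = 134293/(-50907719019/248641) = 134293*(-248641/50907719019) = -33390745813/50907719019 ≈ -0.65591)
√(L(619, 432) + v) = √(619 - 33390745813/50907719019) = √(31478487326948/50907719019) = 2*√400624496995855292706003/50907719019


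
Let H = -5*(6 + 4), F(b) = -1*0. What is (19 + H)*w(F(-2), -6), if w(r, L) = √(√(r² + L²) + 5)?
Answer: -31*√11 ≈ -102.82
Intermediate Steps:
F(b) = 0
H = -50 (H = -5*10 = -50)
w(r, L) = √(5 + √(L² + r²)) (w(r, L) = √(√(L² + r²) + 5) = √(5 + √(L² + r²)))
(19 + H)*w(F(-2), -6) = (19 - 50)*√(5 + √((-6)² + 0²)) = -31*√(5 + √(36 + 0)) = -31*√(5 + √36) = -31*√(5 + 6) = -31*√11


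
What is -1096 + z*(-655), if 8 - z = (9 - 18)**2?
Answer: 46719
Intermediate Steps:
z = -73 (z = 8 - (9 - 18)**2 = 8 - 1*(-9)**2 = 8 - 1*81 = 8 - 81 = -73)
-1096 + z*(-655) = -1096 - 73*(-655) = -1096 + 47815 = 46719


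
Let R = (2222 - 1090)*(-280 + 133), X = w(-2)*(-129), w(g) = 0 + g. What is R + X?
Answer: -166146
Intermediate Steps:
w(g) = g
X = 258 (X = -2*(-129) = 258)
R = -166404 (R = 1132*(-147) = -166404)
R + X = -166404 + 258 = -166146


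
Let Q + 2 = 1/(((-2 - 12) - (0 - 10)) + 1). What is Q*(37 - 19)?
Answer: -42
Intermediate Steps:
Q = -7/3 (Q = -2 + 1/(((-2 - 12) - (0 - 10)) + 1) = -2 + 1/((-14 - 1*(-10)) + 1) = -2 + 1/((-14 + 10) + 1) = -2 + 1/(-4 + 1) = -2 + 1/(-3) = -2 - ⅓ = -7/3 ≈ -2.3333)
Q*(37 - 19) = -7*(37 - 19)/3 = -7/3*18 = -42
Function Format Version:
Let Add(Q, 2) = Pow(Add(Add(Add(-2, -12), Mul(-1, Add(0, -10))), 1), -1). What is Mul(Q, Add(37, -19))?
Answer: -42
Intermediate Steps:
Q = Rational(-7, 3) (Q = Add(-2, Pow(Add(Add(Add(-2, -12), Mul(-1, Add(0, -10))), 1), -1)) = Add(-2, Pow(Add(Add(-14, Mul(-1, -10)), 1), -1)) = Add(-2, Pow(Add(Add(-14, 10), 1), -1)) = Add(-2, Pow(Add(-4, 1), -1)) = Add(-2, Pow(-3, -1)) = Add(-2, Rational(-1, 3)) = Rational(-7, 3) ≈ -2.3333)
Mul(Q, Add(37, -19)) = Mul(Rational(-7, 3), Add(37, -19)) = Mul(Rational(-7, 3), 18) = -42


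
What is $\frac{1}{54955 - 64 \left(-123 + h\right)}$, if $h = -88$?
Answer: $\frac{1}{68459} \approx 1.4607 \cdot 10^{-5}$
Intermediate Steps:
$\frac{1}{54955 - 64 \left(-123 + h\right)} = \frac{1}{54955 - 64 \left(-123 - 88\right)} = \frac{1}{54955 - -13504} = \frac{1}{54955 + 13504} = \frac{1}{68459}$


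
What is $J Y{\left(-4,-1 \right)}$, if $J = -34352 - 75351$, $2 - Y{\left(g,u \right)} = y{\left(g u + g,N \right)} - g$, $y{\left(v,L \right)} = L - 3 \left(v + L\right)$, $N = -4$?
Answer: $1097030$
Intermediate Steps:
$y{\left(v,L \right)} = - 3 v - 2 L$ ($y{\left(v,L \right)} = L - 3 \left(L + v\right) = L - \left(3 L + 3 v\right) = - 3 v - 2 L$)
$Y{\left(g,u \right)} = -6 + 4 g + 3 g u$ ($Y{\left(g,u \right)} = 2 - \left(\left(- 3 \left(g u + g\right) - -8\right) - g\right) = 2 - \left(\left(- 3 \left(g + g u\right) + 8\right) - g\right) = 2 - \left(\left(\left(- 3 g - 3 g u\right) + 8\right) - g\right) = 2 - \left(\left(8 - 3 g - 3 g u\right) - g\right) = 2 - \left(8 - 4 g - 3 g u\right) = 2 + \left(-8 + 4 g + 3 g u\right) = -6 + 4 g + 3 g u$)
$J = -109703$
$J Y{\left(-4,-1 \right)} = - 109703 \left(-6 - 4 + 3 \left(-4\right) \left(1 - 1\right)\right) = - 109703 \left(-6 - 4 + 3 \left(-4\right) 0\right) = - 109703 \left(-6 - 4 + 0\right) = \left(-109703\right) \left(-10\right) = 1097030$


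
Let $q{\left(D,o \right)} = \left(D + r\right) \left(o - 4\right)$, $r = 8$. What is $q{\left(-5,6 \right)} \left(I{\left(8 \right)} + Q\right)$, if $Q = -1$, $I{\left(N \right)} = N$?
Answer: $42$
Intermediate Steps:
$q{\left(D,o \right)} = \left(-4 + o\right) \left(8 + D\right)$ ($q{\left(D,o \right)} = \left(D + 8\right) \left(o - 4\right) = \left(8 + D\right) \left(-4 + o\right) = \left(-4 + o\right) \left(8 + D\right)$)
$q{\left(-5,6 \right)} \left(I{\left(8 \right)} + Q\right) = \left(-32 - -20 + 8 \cdot 6 - 30\right) \left(8 - 1\right) = \left(-32 + 20 + 48 - 30\right) 7 = 6 \cdot 7 = 42$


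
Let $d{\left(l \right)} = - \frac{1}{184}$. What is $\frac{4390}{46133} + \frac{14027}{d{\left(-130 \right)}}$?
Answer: $- \frac{119067792354}{46133} \approx -2.581 \cdot 10^{6}$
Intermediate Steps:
$d{\left(l \right)} = - \frac{1}{184}$ ($d{\left(l \right)} = \left(-1\right) \frac{1}{184} = - \frac{1}{184}$)
$\frac{4390}{46133} + \frac{14027}{d{\left(-130 \right)}} = \frac{4390}{46133} + \frac{14027}{- \frac{1}{184}} = 4390 \cdot \frac{1}{46133} + 14027 \left(-184\right) = \frac{4390}{46133} - 2580968 = - \frac{119067792354}{46133}$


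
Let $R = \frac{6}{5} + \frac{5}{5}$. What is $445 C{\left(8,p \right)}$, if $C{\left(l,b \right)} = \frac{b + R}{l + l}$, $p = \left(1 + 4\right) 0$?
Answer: $\frac{979}{16} \approx 61.188$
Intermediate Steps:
$R = \frac{11}{5}$ ($R = 6 \cdot \frac{1}{5} + 5 \cdot \frac{1}{5} = \frac{6}{5} + 1 = \frac{11}{5} \approx 2.2$)
$p = 0$ ($p = 5 \cdot 0 = 0$)
$C{\left(l,b \right)} = \frac{\frac{11}{5} + b}{2 l}$ ($C{\left(l,b \right)} = \frac{b + \frac{11}{5}}{l + l} = \frac{\frac{11}{5} + b}{2 l}$)
$445 C{\left(8,p \right)} = 445 \frac{11 + 5 \cdot 0}{10 \cdot 8} = 445 \cdot \frac{1}{10} \cdot \frac{1}{8} \left(11 + 0\right) = 445 \cdot \frac{1}{10} \cdot \frac{1}{8} \cdot 11 = 445 \cdot \frac{11}{80} = \frac{979}{16}$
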